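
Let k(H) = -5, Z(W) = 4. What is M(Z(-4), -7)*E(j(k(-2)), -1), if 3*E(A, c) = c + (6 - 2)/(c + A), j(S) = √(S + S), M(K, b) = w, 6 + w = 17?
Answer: -5 - 4*I*√10/3 ≈ -5.0 - 4.2164*I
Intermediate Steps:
w = 11 (w = -6 + 17 = 11)
M(K, b) = 11
j(S) = √2*√S (j(S) = √(2*S) = √2*√S)
E(A, c) = c/3 + 4/(3*(A + c)) (E(A, c) = (c + (6 - 2)/(c + A))/3 = (c + 4/(A + c))/3 = c/3 + 4/(3*(A + c)))
M(Z(-4), -7)*E(j(k(-2)), -1) = 11*((4 + (-1)² + (√2*√(-5))*(-1))/(3*(√2*√(-5) - 1))) = 11*((4 + 1 + (√2*(I*√5))*(-1))/(3*(√2*(I*√5) - 1))) = 11*((4 + 1 + (I*√10)*(-1))/(3*(I*√10 - 1))) = 11*((4 + 1 - I*√10)/(3*(-1 + I*√10))) = 11*((5 - I*√10)/(3*(-1 + I*√10))) = 11*(5 - I*√10)/(3*(-1 + I*√10))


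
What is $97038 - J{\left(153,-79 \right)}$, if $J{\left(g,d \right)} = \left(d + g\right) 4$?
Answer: $96742$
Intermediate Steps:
$J{\left(g,d \right)} = 4 d + 4 g$
$97038 - J{\left(153,-79 \right)} = 97038 - \left(4 \left(-79\right) + 4 \cdot 153\right) = 97038 - \left(-316 + 612\right) = 97038 - 296 = 96742$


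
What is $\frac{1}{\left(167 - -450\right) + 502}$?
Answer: $\frac{1}{1119} \approx 0.00089366$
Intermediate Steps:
$\frac{1}{\left(167 - -450\right) + 502} = \frac{1}{\left(167 + 450\right) + 502} = \frac{1}{617 + 502} = \frac{1}{1119}$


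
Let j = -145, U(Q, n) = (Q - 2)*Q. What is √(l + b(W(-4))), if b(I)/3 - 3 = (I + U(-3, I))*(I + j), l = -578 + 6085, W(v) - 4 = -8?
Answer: √599 ≈ 24.474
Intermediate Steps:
W(v) = -4 (W(v) = 4 - 8 = -4)
U(Q, n) = Q*(-2 + Q) (U(Q, n) = (-2 + Q)*Q = Q*(-2 + Q))
l = 5507
b(I) = 9 + 3*(-145 + I)*(15 + I) (b(I) = 9 + 3*((I - 3*(-2 - 3))*(I - 145)) = 9 + 3*((I - 3*(-5))*(-145 + I)) = 9 + 3*((I + 15)*(-145 + I)) = 9 + 3*((15 + I)*(-145 + I)) = 9 + 3*((-145 + I)*(15 + I)) = 9 + 3*(-145 + I)*(15 + I))
√(l + b(W(-4))) = √(5507 + (-6516 - 390*(-4) + 3*(-4)²)) = √(5507 + (-6516 + 1560 + 3*16)) = √(5507 + (-6516 + 1560 + 48)) = √(5507 - 4908) = √599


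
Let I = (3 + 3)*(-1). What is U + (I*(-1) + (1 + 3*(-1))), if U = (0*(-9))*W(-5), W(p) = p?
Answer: 4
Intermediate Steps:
I = -6 (I = 6*(-1) = -6)
U = 0 (U = (0*(-9))*(-5) = 0*(-5) = 0)
U + (I*(-1) + (1 + 3*(-1))) = 0 + (-6*(-1) + (1 + 3*(-1))) = 0 + (6 + (1 - 3)) = 0 + (6 - 2) = 0 + 4 = 4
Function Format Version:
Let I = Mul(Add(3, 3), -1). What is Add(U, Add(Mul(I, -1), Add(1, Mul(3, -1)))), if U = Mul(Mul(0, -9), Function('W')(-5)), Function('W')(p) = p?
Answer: 4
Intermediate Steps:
I = -6 (I = Mul(6, -1) = -6)
U = 0 (U = Mul(Mul(0, -9), -5) = Mul(0, -5) = 0)
Add(U, Add(Mul(I, -1), Add(1, Mul(3, -1)))) = Add(0, Add(Mul(-6, -1), Add(1, Mul(3, -1)))) = Add(0, Add(6, Add(1, -3))) = Add(0, Add(6, -2)) = Add(0, 4) = 4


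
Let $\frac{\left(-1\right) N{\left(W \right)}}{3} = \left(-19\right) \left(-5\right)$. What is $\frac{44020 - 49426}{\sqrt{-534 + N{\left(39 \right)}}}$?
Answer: $\frac{1802 i \sqrt{91}}{91} \approx 188.9 i$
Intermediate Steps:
$N{\left(W \right)} = -285$ ($N{\left(W \right)} = - 3 \left(\left(-19\right) \left(-5\right)\right) = \left(-3\right) 95 = -285$)
$\frac{44020 - 49426}{\sqrt{-534 + N{\left(39 \right)}}} = \frac{44020 - 49426}{\sqrt{-534 - 285}} = \frac{44020 - 49426}{\sqrt{-819}} = - \frac{5406}{3 i \sqrt{91}} = - 5406 \left(- \frac{i \sqrt{91}}{273}\right) = \frac{1802 i \sqrt{91}}{91}$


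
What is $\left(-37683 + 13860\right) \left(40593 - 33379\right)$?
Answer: $-171859122$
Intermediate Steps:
$\left(-37683 + 13860\right) \left(40593 - 33379\right) = - 23823 \left(40593 - 33379\right) = \left(-23823\right) 7214 = -171859122$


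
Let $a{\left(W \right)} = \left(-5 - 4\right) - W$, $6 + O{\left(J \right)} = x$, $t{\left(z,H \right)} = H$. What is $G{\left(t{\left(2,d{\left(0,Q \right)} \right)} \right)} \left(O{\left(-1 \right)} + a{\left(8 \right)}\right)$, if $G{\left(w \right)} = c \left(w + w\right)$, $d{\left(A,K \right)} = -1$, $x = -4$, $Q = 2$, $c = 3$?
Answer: $162$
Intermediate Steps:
$G{\left(w \right)} = 6 w$ ($G{\left(w \right)} = 3 \left(w + w\right) = 3 \cdot 2 w = 6 w$)
$O{\left(J \right)} = -10$ ($O{\left(J \right)} = -6 - 4 = -10$)
$a{\left(W \right)} = -9 - W$
$G{\left(t{\left(2,d{\left(0,Q \right)} \right)} \right)} \left(O{\left(-1 \right)} + a{\left(8 \right)}\right) = 6 \left(-1\right) \left(-10 - 17\right) = - 6 \left(-10 - 17\right) = \left(-6\right) \left(-27\right) = 162$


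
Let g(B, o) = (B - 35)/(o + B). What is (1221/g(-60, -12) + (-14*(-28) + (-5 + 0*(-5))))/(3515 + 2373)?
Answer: 124677/559360 ≈ 0.22289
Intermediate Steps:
g(B, o) = (-35 + B)/(B + o)
(1221/g(-60, -12) + (-14*(-28) + (-5 + 0*(-5))))/(3515 + 2373) = (1221/(((-35 - 60)/(-60 - 12))) + (-14*(-28) + (-5 + 0*(-5))))/(3515 + 2373) = (1221/((-95/(-72))) + (392 + (-5 + 0)))/5888 = (1221/((-1/72*(-95))) + (392 - 5))*(1/5888) = (1221/(95/72) + 387)*(1/5888) = (1221*(72/95) + 387)*(1/5888) = (87912/95 + 387)*(1/5888) = (124677/95)*(1/5888) = 124677/559360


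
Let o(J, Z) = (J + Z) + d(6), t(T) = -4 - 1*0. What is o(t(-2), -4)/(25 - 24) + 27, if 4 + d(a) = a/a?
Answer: 16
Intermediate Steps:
d(a) = -3 (d(a) = -4 + a/a = -4 + 1 = -3)
t(T) = -4 (t(T) = -4 + 0 = -4)
o(J, Z) = -3 + J + Z (o(J, Z) = (J + Z) - 3 = -3 + J + Z)
o(t(-2), -4)/(25 - 24) + 27 = (-3 - 4 - 4)/(25 - 24) + 27 = -11/1 + 27 = -11*1 + 27 = -11 + 27 = 16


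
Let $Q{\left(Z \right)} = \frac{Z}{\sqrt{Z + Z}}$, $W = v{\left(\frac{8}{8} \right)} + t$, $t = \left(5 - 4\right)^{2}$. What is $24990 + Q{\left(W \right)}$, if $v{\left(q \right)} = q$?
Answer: $24991$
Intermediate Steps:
$t = 1$ ($t = 1^{2} = 1$)
$W = 2$ ($W = \frac{8}{8} + 1 = 8 \cdot \frac{1}{8} + 1 = 1 + 1 = 2$)
$Q{\left(Z \right)} = \frac{\sqrt{2} \sqrt{Z}}{2}$ ($Q{\left(Z \right)} = \frac{Z}{\sqrt{2 Z}} = \frac{Z}{\sqrt{2} \sqrt{Z}} = Z \frac{\sqrt{2}}{2 \sqrt{Z}} = \frac{\sqrt{2} \sqrt{Z}}{2}$)
$24990 + Q{\left(W \right)} = 24990 + \frac{\sqrt{2} \sqrt{2}}{2} = 24990 + 1 = 24991$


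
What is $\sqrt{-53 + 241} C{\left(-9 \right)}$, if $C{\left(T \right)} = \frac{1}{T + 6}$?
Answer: $- \frac{2 \sqrt{47}}{3} \approx -4.5704$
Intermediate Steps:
$C{\left(T \right)} = \frac{1}{6 + T}$
$\sqrt{-53 + 241} C{\left(-9 \right)} = \frac{\sqrt{-53 + 241}}{6 - 9} = \frac{\sqrt{188}}{-3} = 2 \sqrt{47} \left(- \frac{1}{3}\right) = - \frac{2 \sqrt{47}}{3}$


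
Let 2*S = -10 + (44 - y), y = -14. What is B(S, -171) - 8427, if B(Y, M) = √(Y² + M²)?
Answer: -8427 + 3*√3313 ≈ -8254.3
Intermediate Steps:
S = 24 (S = (-10 + (44 - 1*(-14)))/2 = (-10 + (44 + 14))/2 = (-10 + 58)/2 = (½)*48 = 24)
B(Y, M) = √(M² + Y²)
B(S, -171) - 8427 = √((-171)² + 24²) - 8427 = √(29241 + 576) - 8427 = √29817 - 8427 = 3*√3313 - 8427 = -8427 + 3*√3313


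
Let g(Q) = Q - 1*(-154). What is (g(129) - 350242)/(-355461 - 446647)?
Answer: 349959/802108 ≈ 0.43630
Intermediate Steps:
g(Q) = 154 + Q (g(Q) = Q + 154 = 154 + Q)
(g(129) - 350242)/(-355461 - 446647) = ((154 + 129) - 350242)/(-355461 - 446647) = (283 - 350242)/(-802108) = -349959*(-1/802108) = 349959/802108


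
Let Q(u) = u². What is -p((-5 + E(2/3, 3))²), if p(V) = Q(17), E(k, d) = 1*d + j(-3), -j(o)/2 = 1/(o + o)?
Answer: -289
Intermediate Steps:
j(o) = -1/o (j(o) = -2/(o + o) = -2*1/(2*o) = -1/o)
E(k, d) = ⅓ + d (E(k, d) = 1*d - 1/(-3) = d - 1*(-⅓) = d + ⅓ = ⅓ + d)
p(V) = 289 (p(V) = 17² = 289)
-p((-5 + E(2/3, 3))²) = -1*289 = -289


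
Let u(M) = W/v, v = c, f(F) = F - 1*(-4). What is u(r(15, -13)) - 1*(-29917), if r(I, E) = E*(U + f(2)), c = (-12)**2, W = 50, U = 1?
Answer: 2154049/72 ≈ 29917.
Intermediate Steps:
f(F) = 4 + F (f(F) = F + 4 = 4 + F)
c = 144
v = 144
r(I, E) = 7*E (r(I, E) = E*(1 + (4 + 2)) = E*(1 + 6) = E*7 = 7*E)
u(M) = 25/72 (u(M) = 50/144 = 50*(1/144) = 25/72)
u(r(15, -13)) - 1*(-29917) = 25/72 - 1*(-29917) = 25/72 + 29917 = 2154049/72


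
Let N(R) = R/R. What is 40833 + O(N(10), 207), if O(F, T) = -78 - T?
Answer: 40548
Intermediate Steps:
N(R) = 1
40833 + O(N(10), 207) = 40833 + (-78 - 1*207) = 40833 + (-78 - 207) = 40833 - 285 = 40548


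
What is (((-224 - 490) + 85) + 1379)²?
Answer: 562500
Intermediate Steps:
(((-224 - 490) + 85) + 1379)² = ((-714 + 85) + 1379)² = (-629 + 1379)² = 750² = 562500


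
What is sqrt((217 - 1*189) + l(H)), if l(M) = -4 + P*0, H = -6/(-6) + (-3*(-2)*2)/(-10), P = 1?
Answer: 2*sqrt(6) ≈ 4.8990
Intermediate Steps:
H = -1/5 (H = -6*(-1/6) + (6*2)*(-1/10) = 1 + 12*(-1/10) = 1 - 6/5 = -1/5 ≈ -0.20000)
l(M) = -4 (l(M) = -4 + 1*0 = -4 + 0 = -4)
sqrt((217 - 1*189) + l(H)) = sqrt((217 - 1*189) - 4) = sqrt((217 - 189) - 4) = sqrt(28 - 4) = sqrt(24) = 2*sqrt(6)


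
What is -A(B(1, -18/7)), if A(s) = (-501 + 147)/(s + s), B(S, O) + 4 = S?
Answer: -59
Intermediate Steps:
B(S, O) = -4 + S
A(s) = -177/s (A(s) = -354*1/(2*s) = -177/s)
-A(B(1, -18/7)) = -(-177)/(-4 + 1) = -(-177)/(-3) = -(-177)*(-1)/3 = -1*59 = -59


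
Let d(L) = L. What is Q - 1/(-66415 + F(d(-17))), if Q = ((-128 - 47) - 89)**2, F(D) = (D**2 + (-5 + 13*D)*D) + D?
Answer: 4342130497/62301 ≈ 69696.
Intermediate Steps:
F(D) = D + D**2 + D*(-5 + 13*D) (F(D) = (D**2 + D*(-5 + 13*D)) + D = D + D**2 + D*(-5 + 13*D))
Q = 69696 (Q = (-175 - 89)**2 = (-264)**2 = 69696)
Q - 1/(-66415 + F(d(-17))) = 69696 - 1/(-66415 + 2*(-17)*(-2 + 7*(-17))) = 69696 - 1/(-66415 + 2*(-17)*(-2 - 119)) = 69696 - 1/(-66415 + 2*(-17)*(-121)) = 69696 - 1/(-66415 + 4114) = 69696 - 1/(-62301) = 69696 - 1*(-1/62301) = 69696 + 1/62301 = 4342130497/62301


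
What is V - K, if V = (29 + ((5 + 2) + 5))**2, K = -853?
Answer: 2534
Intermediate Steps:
V = 1681 (V = (29 + (7 + 5))**2 = (29 + 12)**2 = 41**2 = 1681)
V - K = 1681 - 1*(-853) = 1681 + 853 = 2534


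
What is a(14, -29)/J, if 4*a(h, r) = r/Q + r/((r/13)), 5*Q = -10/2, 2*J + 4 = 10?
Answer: 7/2 ≈ 3.5000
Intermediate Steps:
J = 3 (J = -2 + (½)*10 = -2 + 5 = 3)
Q = -1 (Q = (-10/2)/5 = (-10*½)/5 = (⅕)*(-5) = -1)
a(h, r) = 13/4 - r/4 (a(h, r) = (r/(-1) + r/((r/13)))/4 = (r*(-1) + r/((r*(1/13))))/4 = (-r + r/((r/13)))/4 = (-r + r*(13/r))/4 = (-r + 13)/4 = (13 - r)/4 = 13/4 - r/4)
a(14, -29)/J = (13/4 - ¼*(-29))/3 = (13/4 + 29/4)*(⅓) = (21/2)*(⅓) = 7/2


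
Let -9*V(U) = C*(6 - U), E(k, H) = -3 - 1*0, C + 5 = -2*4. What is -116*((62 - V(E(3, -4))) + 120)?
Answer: -19604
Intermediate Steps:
C = -13 (C = -5 - 2*4 = -5 - 8 = -13)
E(k, H) = -3 (E(k, H) = -3 + 0 = -3)
V(U) = 26/3 - 13*U/9 (V(U) = -(-13)*(6 - U)/9 = -(-78 + 13*U)/9 = 26/3 - 13*U/9)
-116*((62 - V(E(3, -4))) + 120) = -116*((62 - (26/3 - 13/9*(-3))) + 120) = -116*((62 - (26/3 + 13/3)) + 120) = -116*((62 - 1*13) + 120) = -116*((62 - 13) + 120) = -116*(49 + 120) = -116*169 = -19604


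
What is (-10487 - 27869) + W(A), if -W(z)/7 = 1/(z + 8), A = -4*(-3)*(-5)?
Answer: -1994505/52 ≈ -38356.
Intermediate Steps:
A = -60 (A = 12*(-5) = -60)
W(z) = -7/(8 + z) (W(z) = -7/(z + 8) = -7/(8 + z))
(-10487 - 27869) + W(A) = (-10487 - 27869) - 7/(8 - 60) = -38356 - 7/(-52) = -38356 - 7*(-1/52) = -38356 + 7/52 = -1994505/52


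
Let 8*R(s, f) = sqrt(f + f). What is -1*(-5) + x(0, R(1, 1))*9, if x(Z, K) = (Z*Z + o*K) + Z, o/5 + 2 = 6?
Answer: 5 + 45*sqrt(2)/2 ≈ 36.820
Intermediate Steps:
R(s, f) = sqrt(2)*sqrt(f)/8 (R(s, f) = sqrt(f + f)/8 = sqrt(2*f)/8 = (sqrt(2)*sqrt(f))/8 = sqrt(2)*sqrt(f)/8)
o = 20 (o = -10 + 5*6 = -10 + 30 = 20)
x(Z, K) = Z + Z**2 + 20*K (x(Z, K) = (Z*Z + 20*K) + Z = (Z**2 + 20*K) + Z = Z + Z**2 + 20*K)
-1*(-5) + x(0, R(1, 1))*9 = -1*(-5) + (0 + 0**2 + 20*(sqrt(2)*sqrt(1)/8))*9 = 5 + (0 + 0 + 20*((1/8)*sqrt(2)*1))*9 = 5 + (0 + 0 + 20*(sqrt(2)/8))*9 = 5 + (0 + 0 + 5*sqrt(2)/2)*9 = 5 + (5*sqrt(2)/2)*9 = 5 + 45*sqrt(2)/2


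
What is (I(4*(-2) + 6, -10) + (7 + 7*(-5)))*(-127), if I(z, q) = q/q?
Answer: 3429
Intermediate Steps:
I(z, q) = 1
(I(4*(-2) + 6, -10) + (7 + 7*(-5)))*(-127) = (1 + (7 + 7*(-5)))*(-127) = (1 + (7 - 35))*(-127) = (1 - 28)*(-127) = -27*(-127) = 3429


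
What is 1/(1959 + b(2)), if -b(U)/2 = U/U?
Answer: 1/1957 ≈ 0.00051099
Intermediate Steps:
b(U) = -2 (b(U) = -2*U/U = -2*1 = -2)
1/(1959 + b(2)) = 1/(1959 - 2) = 1/1957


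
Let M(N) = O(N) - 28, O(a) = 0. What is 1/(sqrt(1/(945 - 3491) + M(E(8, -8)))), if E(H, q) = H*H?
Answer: -I*sqrt(2546)/267 ≈ -0.18898*I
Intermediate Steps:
E(H, q) = H**2
M(N) = -28 (M(N) = 0 - 28 = -28)
1/(sqrt(1/(945 - 3491) + M(E(8, -8)))) = 1/(sqrt(1/(945 - 3491) - 28)) = 1/(sqrt(1/(-2546) - 28)) = 1/(sqrt(-1/2546 - 28)) = 1/(sqrt(-71289/2546)) = 1/(267*I*sqrt(2546)/2546) = -I*sqrt(2546)/267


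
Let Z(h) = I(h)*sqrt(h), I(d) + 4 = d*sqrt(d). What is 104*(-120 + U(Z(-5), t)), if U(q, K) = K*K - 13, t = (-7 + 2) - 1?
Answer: -10088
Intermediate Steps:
I(d) = -4 + d**(3/2) (I(d) = -4 + d*sqrt(d) = -4 + d**(3/2))
Z(h) = sqrt(h)*(-4 + h**(3/2)) (Z(h) = (-4 + h**(3/2))*sqrt(h) = sqrt(h)*(-4 + h**(3/2)))
t = -6 (t = -5 - 1 = -6)
U(q, K) = -13 + K**2 (U(q, K) = K**2 - 13 = -13 + K**2)
104*(-120 + U(Z(-5), t)) = 104*(-120 + (-13 + (-6)**2)) = 104*(-120 + (-13 + 36)) = 104*(-120 + 23) = 104*(-97) = -10088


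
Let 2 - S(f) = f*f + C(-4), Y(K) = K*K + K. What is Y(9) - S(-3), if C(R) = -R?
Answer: 101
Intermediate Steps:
Y(K) = K + K² (Y(K) = K² + K = K + K²)
S(f) = -2 - f² (S(f) = 2 - (f*f - 1*(-4)) = 2 - (f² + 4) = 2 - (4 + f²) = 2 + (-4 - f²) = -2 - f²)
Y(9) - S(-3) = 9*(1 + 9) - (-2 - 1*(-3)²) = 9*10 - (-2 - 1*9) = 90 - (-2 - 9) = 90 - 1*(-11) = 90 + 11 = 101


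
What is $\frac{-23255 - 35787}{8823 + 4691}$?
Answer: $- \frac{29521}{6757} \approx -4.3689$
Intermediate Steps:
$\frac{-23255 - 35787}{8823 + 4691} = - \frac{59042}{13514} = \left(-59042\right) \frac{1}{13514} = - \frac{29521}{6757}$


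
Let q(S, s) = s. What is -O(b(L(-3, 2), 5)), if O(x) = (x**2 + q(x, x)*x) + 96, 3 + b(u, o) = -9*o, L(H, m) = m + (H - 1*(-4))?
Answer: -4704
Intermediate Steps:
L(H, m) = 4 + H + m (L(H, m) = m + (H + 4) = m + (4 + H) = 4 + H + m)
b(u, o) = -3 - 9*o
O(x) = 96 + 2*x**2 (O(x) = (x**2 + x*x) + 96 = (x**2 + x**2) + 96 = 2*x**2 + 96 = 96 + 2*x**2)
-O(b(L(-3, 2), 5)) = -(96 + 2*(-3 - 9*5)**2) = -(96 + 2*(-3 - 45)**2) = -(96 + 2*(-48)**2) = -(96 + 2*2304) = -(96 + 4608) = -1*4704 = -4704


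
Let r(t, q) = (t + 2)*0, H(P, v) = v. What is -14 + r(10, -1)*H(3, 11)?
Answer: -14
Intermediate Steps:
r(t, q) = 0 (r(t, q) = (2 + t)*0 = 0)
-14 + r(10, -1)*H(3, 11) = -14 + 0*11 = -14 + 0 = -14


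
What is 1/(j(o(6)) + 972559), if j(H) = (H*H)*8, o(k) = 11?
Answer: 1/973527 ≈ 1.0272e-6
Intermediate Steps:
j(H) = 8*H² (j(H) = H²*8 = 8*H²)
1/(j(o(6)) + 972559) = 1/(8*11² + 972559) = 1/(8*121 + 972559) = 1/(968 + 972559) = 1/973527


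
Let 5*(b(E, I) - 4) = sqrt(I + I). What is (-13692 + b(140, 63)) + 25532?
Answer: 11844 + 3*sqrt(14)/5 ≈ 11846.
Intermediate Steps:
b(E, I) = 4 + sqrt(2)*sqrt(I)/5 (b(E, I) = 4 + sqrt(I + I)/5 = 4 + sqrt(2*I)/5 = 4 + (sqrt(2)*sqrt(I))/5 = 4 + sqrt(2)*sqrt(I)/5)
(-13692 + b(140, 63)) + 25532 = (-13692 + (4 + sqrt(2)*sqrt(63)/5)) + 25532 = (-13692 + (4 + sqrt(2)*(3*sqrt(7))/5)) + 25532 = (-13692 + (4 + 3*sqrt(14)/5)) + 25532 = (-13688 + 3*sqrt(14)/5) + 25532 = 11844 + 3*sqrt(14)/5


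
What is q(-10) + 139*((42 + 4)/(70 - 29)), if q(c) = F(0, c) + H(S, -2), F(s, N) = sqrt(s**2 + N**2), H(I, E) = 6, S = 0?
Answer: 7050/41 ≈ 171.95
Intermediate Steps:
F(s, N) = sqrt(N**2 + s**2)
q(c) = 6 + sqrt(c**2) (q(c) = sqrt(c**2 + 0**2) + 6 = sqrt(c**2 + 0) + 6 = sqrt(c**2) + 6 = 6 + sqrt(c**2))
q(-10) + 139*((42 + 4)/(70 - 29)) = (6 + sqrt((-10)**2)) + 139*((42 + 4)/(70 - 29)) = (6 + sqrt(100)) + 139*(46/41) = (6 + 10) + 139*(46*(1/41)) = 16 + 139*(46/41) = 16 + 6394/41 = 7050/41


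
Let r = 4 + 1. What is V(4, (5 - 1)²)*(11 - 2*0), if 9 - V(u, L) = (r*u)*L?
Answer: -3421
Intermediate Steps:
r = 5
V(u, L) = 9 - 5*L*u (V(u, L) = 9 - 5*u*L = 9 - 5*L*u)
V(4, (5 - 1)²)*(11 - 2*0) = (9 - 5*(5 - 1)²*4)*(11 - 2*0) = (9 - 5*4²*4)*(11 + 0) = (9 - 5*16*4)*11 = (9 - 320)*11 = -311*11 = -3421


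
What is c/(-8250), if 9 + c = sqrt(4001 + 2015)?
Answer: 3/2750 - 4*sqrt(94)/4125 ≈ -0.0083106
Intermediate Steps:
c = -9 + 8*sqrt(94) (c = -9 + sqrt(4001 + 2015) = -9 + sqrt(6016) = -9 + 8*sqrt(94) ≈ 68.563)
c/(-8250) = (-9 + 8*sqrt(94))/(-8250) = (-9 + 8*sqrt(94))*(-1/8250) = 3/2750 - 4*sqrt(94)/4125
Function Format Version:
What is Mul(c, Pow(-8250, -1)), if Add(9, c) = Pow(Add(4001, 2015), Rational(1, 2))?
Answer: Add(Rational(3, 2750), Mul(Rational(-4, 4125), Pow(94, Rational(1, 2)))) ≈ -0.0083106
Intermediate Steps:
c = Add(-9, Mul(8, Pow(94, Rational(1, 2)))) (c = Add(-9, Pow(Add(4001, 2015), Rational(1, 2))) = Add(-9, Pow(6016, Rational(1, 2))) = Add(-9, Mul(8, Pow(94, Rational(1, 2)))) ≈ 68.563)
Mul(c, Pow(-8250, -1)) = Mul(Add(-9, Mul(8, Pow(94, Rational(1, 2)))), Pow(-8250, -1)) = Mul(Add(-9, Mul(8, Pow(94, Rational(1, 2)))), Rational(-1, 8250)) = Add(Rational(3, 2750), Mul(Rational(-4, 4125), Pow(94, Rational(1, 2))))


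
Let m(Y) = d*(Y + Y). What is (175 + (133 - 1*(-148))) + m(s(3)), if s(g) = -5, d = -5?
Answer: 506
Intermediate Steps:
m(Y) = -10*Y (m(Y) = -5*(Y + Y) = -10*Y)
(175 + (133 - 1*(-148))) + m(s(3)) = (175 + (133 - 1*(-148))) - 10*(-5) = (175 + (133 + 148)) + 50 = (175 + 281) + 50 = 456 + 50 = 506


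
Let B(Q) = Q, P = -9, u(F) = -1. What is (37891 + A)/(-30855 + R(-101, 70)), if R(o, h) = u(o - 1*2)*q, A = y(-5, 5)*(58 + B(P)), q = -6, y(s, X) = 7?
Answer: -5462/4407 ≈ -1.2394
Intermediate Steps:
A = 343 (A = 7*(58 - 9) = 7*49 = 343)
R(o, h) = 6 (R(o, h) = -1*(-6) = 6)
(37891 + A)/(-30855 + R(-101, 70)) = (37891 + 343)/(-30855 + 6) = 38234/(-30849) = 38234*(-1/30849) = -5462/4407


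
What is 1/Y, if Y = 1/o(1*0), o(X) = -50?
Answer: -50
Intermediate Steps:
Y = -1/50 (Y = 1/(-50) = -1/50 ≈ -0.020000)
1/Y = 1/(-1/50) = -50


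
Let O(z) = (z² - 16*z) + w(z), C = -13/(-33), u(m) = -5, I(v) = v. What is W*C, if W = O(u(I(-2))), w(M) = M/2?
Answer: 2665/66 ≈ 40.379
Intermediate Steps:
w(M) = M/2 (w(M) = M*(½) = M/2)
C = 13/33 (C = -13*(-1/33) = 13/33 ≈ 0.39394)
O(z) = z² - 31*z/2 (O(z) = (z² - 16*z) + z/2 = z² - 31*z/2)
W = 205/2 (W = (½)*(-5)*(-31 + 2*(-5)) = (½)*(-5)*(-31 - 10) = (½)*(-5)*(-41) = 205/2 ≈ 102.50)
W*C = (205/2)*(13/33) = 2665/66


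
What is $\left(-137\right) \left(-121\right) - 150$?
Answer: $16427$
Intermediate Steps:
$\left(-137\right) \left(-121\right) - 150 = 16577 - 150 = 16427$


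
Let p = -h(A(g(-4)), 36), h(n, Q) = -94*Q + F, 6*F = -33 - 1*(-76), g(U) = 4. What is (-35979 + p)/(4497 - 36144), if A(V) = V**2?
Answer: 17783/17262 ≈ 1.0302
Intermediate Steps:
F = 43/6 (F = (-33 - 1*(-76))/6 = (-33 + 76)/6 = (1/6)*43 = 43/6 ≈ 7.1667)
h(n, Q) = 43/6 - 94*Q (h(n, Q) = -94*Q + 43/6 = 43/6 - 94*Q)
p = 20261/6 (p = -(43/6 - 94*36) = -(43/6 - 3384) = -1*(-20261/6) = 20261/6 ≈ 3376.8)
(-35979 + p)/(4497 - 36144) = (-35979 + 20261/6)/(4497 - 36144) = -195613/6/(-31647) = -195613/6*(-1/31647) = 17783/17262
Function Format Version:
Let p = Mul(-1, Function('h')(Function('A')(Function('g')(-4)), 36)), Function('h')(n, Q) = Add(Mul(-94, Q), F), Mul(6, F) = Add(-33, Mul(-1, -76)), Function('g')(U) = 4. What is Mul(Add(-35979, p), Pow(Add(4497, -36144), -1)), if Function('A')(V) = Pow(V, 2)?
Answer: Rational(17783, 17262) ≈ 1.0302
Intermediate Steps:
F = Rational(43, 6) (F = Mul(Rational(1, 6), Add(-33, Mul(-1, -76))) = Mul(Rational(1, 6), Add(-33, 76)) = Mul(Rational(1, 6), 43) = Rational(43, 6) ≈ 7.1667)
Function('h')(n, Q) = Add(Rational(43, 6), Mul(-94, Q)) (Function('h')(n, Q) = Add(Mul(-94, Q), Rational(43, 6)) = Add(Rational(43, 6), Mul(-94, Q)))
p = Rational(20261, 6) (p = Mul(-1, Add(Rational(43, 6), Mul(-94, 36))) = Mul(-1, Add(Rational(43, 6), -3384)) = Mul(-1, Rational(-20261, 6)) = Rational(20261, 6) ≈ 3376.8)
Mul(Add(-35979, p), Pow(Add(4497, -36144), -1)) = Mul(Add(-35979, Rational(20261, 6)), Pow(Add(4497, -36144), -1)) = Mul(Rational(-195613, 6), Pow(-31647, -1)) = Mul(Rational(-195613, 6), Rational(-1, 31647)) = Rational(17783, 17262)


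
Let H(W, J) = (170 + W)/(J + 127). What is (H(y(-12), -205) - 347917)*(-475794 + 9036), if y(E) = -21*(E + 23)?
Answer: 2111104814745/13 ≈ 1.6239e+11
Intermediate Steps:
y(E) = -483 - 21*E (y(E) = -21*(23 + E) = -483 - 21*E)
H(W, J) = (170 + W)/(127 + J)
(H(y(-12), -205) - 347917)*(-475794 + 9036) = ((170 + (-483 - 21*(-12)))/(127 - 205) - 347917)*(-475794 + 9036) = ((170 + (-483 + 252))/(-78) - 347917)*(-466758) = (-(170 - 231)/78 - 347917)*(-466758) = (-1/78*(-61) - 347917)*(-466758) = (61/78 - 347917)*(-466758) = -27137465/78*(-466758) = 2111104814745/13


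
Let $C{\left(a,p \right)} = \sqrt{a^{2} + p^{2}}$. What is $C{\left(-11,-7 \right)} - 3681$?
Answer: $-3681 + \sqrt{170} \approx -3668.0$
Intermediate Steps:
$C{\left(-11,-7 \right)} - 3681 = \sqrt{\left(-11\right)^{2} + \left(-7\right)^{2}} - 3681 = \sqrt{121 + 49} - 3681 = \sqrt{170} - 3681 = -3681 + \sqrt{170}$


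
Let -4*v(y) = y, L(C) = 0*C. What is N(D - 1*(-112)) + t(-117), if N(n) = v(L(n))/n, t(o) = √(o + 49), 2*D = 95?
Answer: 2*I*√17 ≈ 8.2462*I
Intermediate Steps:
D = 95/2 (D = (½)*95 = 95/2 ≈ 47.500)
L(C) = 0
v(y) = -y/4
t(o) = √(49 + o)
N(n) = 0 (N(n) = (-¼*0)/n = 0/n = 0)
N(D - 1*(-112)) + t(-117) = 0 + √(49 - 117) = 0 + √(-68) = 0 + 2*I*√17 = 2*I*√17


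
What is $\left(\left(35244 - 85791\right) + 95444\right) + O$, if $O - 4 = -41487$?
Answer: $3414$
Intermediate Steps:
$O = -41483$ ($O = 4 - 41487 = -41483$)
$\left(\left(35244 - 85791\right) + 95444\right) + O = \left(\left(35244 - 85791\right) + 95444\right) - 41483 = \left(-50547 + 95444\right) - 41483 = 44897 - 41483 = 3414$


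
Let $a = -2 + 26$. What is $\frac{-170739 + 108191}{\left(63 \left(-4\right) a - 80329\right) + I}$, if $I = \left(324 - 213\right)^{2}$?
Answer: $\frac{15637}{18514} \approx 0.8446$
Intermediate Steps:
$I = 12321$ ($I = 111^{2} = 12321$)
$a = 24$
$\frac{-170739 + 108191}{\left(63 \left(-4\right) a - 80329\right) + I} = \frac{-170739 + 108191}{\left(63 \left(-4\right) 24 - 80329\right) + 12321} = - \frac{62548}{\left(\left(-252\right) 24 - 80329\right) + 12321} = - \frac{62548}{\left(-6048 - 80329\right) + 12321} = - \frac{62548}{-86377 + 12321} = - \frac{62548}{-74056} = \left(-62548\right) \left(- \frac{1}{74056}\right) = \frac{15637}{18514}$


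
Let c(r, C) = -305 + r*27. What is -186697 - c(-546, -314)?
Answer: -171650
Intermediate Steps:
c(r, C) = -305 + 27*r
-186697 - c(-546, -314) = -186697 - (-305 + 27*(-546)) = -186697 - (-305 - 14742) = -186697 - 1*(-15047) = -186697 + 15047 = -171650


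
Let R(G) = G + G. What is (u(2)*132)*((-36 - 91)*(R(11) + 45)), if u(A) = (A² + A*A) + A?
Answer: -11231880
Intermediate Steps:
R(G) = 2*G
u(A) = A + 2*A² (u(A) = (A² + A²) + A = 2*A² + A = A + 2*A²)
(u(2)*132)*((-36 - 91)*(R(11) + 45)) = ((2*(1 + 2*2))*132)*((-36 - 91)*(2*11 + 45)) = ((2*(1 + 4))*132)*(-127*(22 + 45)) = ((2*5)*132)*(-127*67) = (10*132)*(-8509) = 1320*(-8509) = -11231880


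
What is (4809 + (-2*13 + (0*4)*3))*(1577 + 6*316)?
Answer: 16611359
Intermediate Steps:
(4809 + (-2*13 + (0*4)*3))*(1577 + 6*316) = (4809 + (-26 + 0*3))*(1577 + 1896) = (4809 + (-26 + 0))*3473 = (4809 - 26)*3473 = 4783*3473 = 16611359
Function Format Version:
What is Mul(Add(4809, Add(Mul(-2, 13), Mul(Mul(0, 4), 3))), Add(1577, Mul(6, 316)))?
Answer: 16611359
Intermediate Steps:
Mul(Add(4809, Add(Mul(-2, 13), Mul(Mul(0, 4), 3))), Add(1577, Mul(6, 316))) = Mul(Add(4809, Add(-26, Mul(0, 3))), Add(1577, 1896)) = Mul(Add(4809, Add(-26, 0)), 3473) = Mul(Add(4809, -26), 3473) = Mul(4783, 3473) = 16611359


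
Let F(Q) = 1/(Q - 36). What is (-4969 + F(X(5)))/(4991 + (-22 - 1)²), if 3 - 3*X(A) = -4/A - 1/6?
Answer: -15508339/17227920 ≈ -0.90019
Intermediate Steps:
X(A) = 19/18 + 4/(3*A) (X(A) = 1 - (-4/A - 1/6)/3 = 1 - (-4/A - 1*⅙)/3 = 1 - (-4/A - ⅙)/3 = 1 - (-⅙ - 4/A)/3 = 1 + (1/18 + 4/(3*A)) = 19/18 + 4/(3*A))
F(Q) = 1/(-36 + Q)
(-4969 + F(X(5)))/(4991 + (-22 - 1)²) = (-4969 + 1/(-36 + (1/18)*(24 + 19*5)/5))/(4991 + (-22 - 1)²) = (-4969 + 1/(-36 + (1/18)*(⅕)*(24 + 95)))/(4991 + (-23)²) = (-4969 + 1/(-36 + (1/18)*(⅕)*119))/(4991 + 529) = (-4969 + 1/(-36 + 119/90))/5520 = (-4969 + 1/(-3121/90))*(1/5520) = (-4969 - 90/3121)*(1/5520) = -15508339/3121*1/5520 = -15508339/17227920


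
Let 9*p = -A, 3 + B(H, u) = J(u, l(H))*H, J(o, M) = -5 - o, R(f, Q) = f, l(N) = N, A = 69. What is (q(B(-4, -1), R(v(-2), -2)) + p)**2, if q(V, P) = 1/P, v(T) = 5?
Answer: 12544/225 ≈ 55.751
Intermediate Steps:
B(H, u) = -3 + H*(-5 - u) (B(H, u) = -3 + (-5 - u)*H = -3 + H*(-5 - u))
p = -23/3 (p = (-1*69)/9 = (1/9)*(-69) = -23/3 ≈ -7.6667)
(q(B(-4, -1), R(v(-2), -2)) + p)**2 = (1/5 - 23/3)**2 = (-112/15)**2 = 12544/225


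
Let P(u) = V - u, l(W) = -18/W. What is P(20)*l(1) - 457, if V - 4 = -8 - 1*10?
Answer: 155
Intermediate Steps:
V = -14 (V = 4 + (-8 - 1*10) = 4 + (-8 - 10) = 4 - 18 = -14)
P(u) = -14 - u
P(20)*l(1) - 457 = (-14 - 1*20)*(-18/1) - 457 = (-14 - 20)*(-18*1) - 457 = -34*(-18) - 457 = 612 - 457 = 155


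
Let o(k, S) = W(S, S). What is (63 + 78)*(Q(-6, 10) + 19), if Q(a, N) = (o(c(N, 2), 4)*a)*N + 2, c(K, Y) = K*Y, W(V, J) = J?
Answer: -30879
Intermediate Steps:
o(k, S) = S
Q(a, N) = 2 + 4*N*a (Q(a, N) = (4*a)*N + 2 = 4*N*a + 2 = 2 + 4*N*a)
(63 + 78)*(Q(-6, 10) + 19) = (63 + 78)*((2 + 4*10*(-6)) + 19) = 141*((2 - 240) + 19) = 141*(-238 + 19) = 141*(-219) = -30879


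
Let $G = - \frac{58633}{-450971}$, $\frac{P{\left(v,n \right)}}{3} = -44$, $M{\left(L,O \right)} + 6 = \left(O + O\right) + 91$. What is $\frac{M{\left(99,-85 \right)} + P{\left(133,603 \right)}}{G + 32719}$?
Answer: $- \frac{97860707}{14755378782} \approx -0.0066322$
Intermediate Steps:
$M{\left(L,O \right)} = 85 + 2 O$ ($M{\left(L,O \right)} = -6 + \left(\left(O + O\right) + 91\right) = -6 + \left(2 O + 91\right) = -6 + \left(91 + 2 O\right) = 85 + 2 O$)
$P{\left(v,n \right)} = -132$ ($P{\left(v,n \right)} = 3 \left(-44\right) = -132$)
$G = \frac{58633}{450971}$ ($G = \left(-58633\right) \left(- \frac{1}{450971}\right) = \frac{58633}{450971} \approx 0.13001$)
$\frac{M{\left(99,-85 \right)} + P{\left(133,603 \right)}}{G + 32719} = \frac{\left(85 + 2 \left(-85\right)\right) - 132}{\frac{58633}{450971} + 32719} = \frac{\left(85 - 170\right) - 132}{\frac{14755378782}{450971}} = \left(-85 - 132\right) \frac{450971}{14755378782} = \left(-217\right) \frac{450971}{14755378782} = - \frac{97860707}{14755378782}$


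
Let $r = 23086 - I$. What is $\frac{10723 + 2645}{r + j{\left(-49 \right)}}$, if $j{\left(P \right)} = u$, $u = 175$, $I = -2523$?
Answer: $\frac{1671}{3223} \approx 0.51846$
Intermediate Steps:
$r = 25609$ ($r = 23086 - -2523 = 23086 + 2523 = 25609$)
$j{\left(P \right)} = 175$
$\frac{10723 + 2645}{r + j{\left(-49 \right)}} = \frac{10723 + 2645}{25609 + 175} = \frac{13368}{25784} = 13368 \cdot \frac{1}{25784} = \frac{1671}{3223}$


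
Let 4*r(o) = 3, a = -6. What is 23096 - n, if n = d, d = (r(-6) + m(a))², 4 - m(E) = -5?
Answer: 368015/16 ≈ 23001.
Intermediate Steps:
r(o) = ¾ (r(o) = (¼)*3 = ¾)
m(E) = 9 (m(E) = 4 - 1*(-5) = 4 + 5 = 9)
d = 1521/16 (d = (¾ + 9)² = (39/4)² = 1521/16 ≈ 95.063)
n = 1521/16 ≈ 95.063
23096 - n = 23096 - 1*1521/16 = 23096 - 1521/16 = 368015/16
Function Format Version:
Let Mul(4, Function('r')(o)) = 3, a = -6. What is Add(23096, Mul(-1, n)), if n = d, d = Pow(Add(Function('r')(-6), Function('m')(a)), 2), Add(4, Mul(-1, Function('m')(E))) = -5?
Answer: Rational(368015, 16) ≈ 23001.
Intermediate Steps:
Function('r')(o) = Rational(3, 4) (Function('r')(o) = Mul(Rational(1, 4), 3) = Rational(3, 4))
Function('m')(E) = 9 (Function('m')(E) = Add(4, Mul(-1, -5)) = Add(4, 5) = 9)
d = Rational(1521, 16) (d = Pow(Add(Rational(3, 4), 9), 2) = Pow(Rational(39, 4), 2) = Rational(1521, 16) ≈ 95.063)
n = Rational(1521, 16) ≈ 95.063
Add(23096, Mul(-1, n)) = Add(23096, Mul(-1, Rational(1521, 16))) = Add(23096, Rational(-1521, 16)) = Rational(368015, 16)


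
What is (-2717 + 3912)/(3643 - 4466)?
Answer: -1195/823 ≈ -1.4520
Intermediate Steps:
(-2717 + 3912)/(3643 - 4466) = 1195/(-823) = 1195*(-1/823) = -1195/823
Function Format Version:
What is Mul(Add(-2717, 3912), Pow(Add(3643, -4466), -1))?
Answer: Rational(-1195, 823) ≈ -1.4520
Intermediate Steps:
Mul(Add(-2717, 3912), Pow(Add(3643, -4466), -1)) = Mul(1195, Pow(-823, -1)) = Mul(1195, Rational(-1, 823)) = Rational(-1195, 823)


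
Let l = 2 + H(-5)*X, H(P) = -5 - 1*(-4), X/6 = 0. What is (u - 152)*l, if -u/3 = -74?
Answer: 140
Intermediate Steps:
X = 0 (X = 6*0 = 0)
u = 222 (u = -3*(-74) = 222)
H(P) = -1 (H(P) = -5 + 4 = -1)
l = 2 (l = 2 - 1*0 = 2 + 0 = 2)
(u - 152)*l = (222 - 152)*2 = 70*2 = 140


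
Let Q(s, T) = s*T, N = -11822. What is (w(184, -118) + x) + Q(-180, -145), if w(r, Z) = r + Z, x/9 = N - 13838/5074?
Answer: -203610855/2537 ≈ -80257.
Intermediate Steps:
x = -269993997/2537 (x = 9*(-11822 - 13838/5074) = 9*(-11822 - 13838*1/5074) = 9*(-11822 - 6919/2537) = 9*(-29999333/2537) = -269993997/2537 ≈ -1.0642e+5)
w(r, Z) = Z + r
Q(s, T) = T*s
(w(184, -118) + x) + Q(-180, -145) = ((-118 + 184) - 269993997/2537) - 145*(-180) = (66 - 269993997/2537) + 26100 = -269826555/2537 + 26100 = -203610855/2537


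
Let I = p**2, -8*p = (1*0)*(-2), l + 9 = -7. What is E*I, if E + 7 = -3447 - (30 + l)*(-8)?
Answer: 0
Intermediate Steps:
l = -16 (l = -9 - 7 = -16)
p = 0 (p = -1*0*(-2)/8 = -0*(-2) = -1/8*0 = 0)
I = 0 (I = 0**2 = 0)
E = -3342 (E = -7 + (-3447 - (30 - 16)*(-8)) = -7 + (-3447 - 14*(-8)) = -7 + (-3447 - 1*(-112)) = -7 + (-3447 + 112) = -7 - 3335 = -3342)
E*I = -3342*0 = 0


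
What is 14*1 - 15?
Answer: -1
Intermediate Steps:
14*1 - 15 = 14 - 15 = -1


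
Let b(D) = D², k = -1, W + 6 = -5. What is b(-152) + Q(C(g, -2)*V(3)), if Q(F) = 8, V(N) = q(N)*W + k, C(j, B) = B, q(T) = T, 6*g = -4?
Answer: 23112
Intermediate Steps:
g = -⅔ (g = (⅙)*(-4) = -⅔ ≈ -0.66667)
W = -11 (W = -6 - 5 = -11)
V(N) = -1 - 11*N (V(N) = N*(-11) - 1 = -11*N - 1 = -1 - 11*N)
b(-152) + Q(C(g, -2)*V(3)) = (-152)² + 8 = 23104 + 8 = 23112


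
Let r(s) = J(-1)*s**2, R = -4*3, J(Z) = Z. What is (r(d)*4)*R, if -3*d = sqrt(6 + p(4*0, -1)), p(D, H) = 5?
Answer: 176/3 ≈ 58.667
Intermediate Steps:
R = -12
d = -sqrt(11)/3 (d = -sqrt(6 + 5)/3 = -sqrt(11)/3 ≈ -1.1055)
r(s) = -s**2
(r(d)*4)*R = (-(-sqrt(11)/3)**2*4)*(-12) = (-1*11/9*4)*(-12) = -11/9*4*(-12) = -44/9*(-12) = 176/3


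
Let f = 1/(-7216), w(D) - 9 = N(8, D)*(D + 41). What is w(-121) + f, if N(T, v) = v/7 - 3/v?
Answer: 772258211/555632 ≈ 1389.9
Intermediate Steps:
N(T, v) = -3/v + v/7 (N(T, v) = v*(1/7) - 3/v = v/7 - 3/v = -3/v + v/7)
w(D) = 9 + (41 + D)*(-3/D + D/7) (w(D) = 9 + (-3/D + D/7)*(D + 41) = 9 + (-3/D + D/7)*(41 + D) = 9 + (41 + D)*(-3/D + D/7))
f = -1/7216 ≈ -0.00013858
w(-121) + f = (6 - 123/(-121) + (1/7)*(-121)**2 + (41/7)*(-121)) - 1/7216 = (6 - 123*(-1/121) + (1/7)*14641 - 4961/7) - 1/7216 = (6 + 123/121 + 14641/7 - 4961/7) - 1/7216 = 1177223/847 - 1/7216 = 772258211/555632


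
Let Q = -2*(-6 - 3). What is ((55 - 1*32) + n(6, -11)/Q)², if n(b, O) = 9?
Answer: 2209/4 ≈ 552.25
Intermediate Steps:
Q = 18 (Q = -2*(-9) = 18)
((55 - 1*32) + n(6, -11)/Q)² = ((55 - 1*32) + 9/18)² = ((55 - 32) + 9*(1/18))² = (23 + ½)² = (47/2)² = 2209/4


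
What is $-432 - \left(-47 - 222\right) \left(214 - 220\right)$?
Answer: $-2046$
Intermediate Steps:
$-432 - \left(-47 - 222\right) \left(214 - 220\right) = -432 - \left(-269\right) \left(-6\right) = -432 - 1614 = -2046$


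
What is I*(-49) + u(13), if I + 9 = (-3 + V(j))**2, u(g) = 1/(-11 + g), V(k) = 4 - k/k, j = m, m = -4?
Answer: 883/2 ≈ 441.50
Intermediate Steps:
j = -4
V(k) = 3 (V(k) = 4 - 1*1 = 4 - 1 = 3)
I = -9 (I = -9 + (-3 + 3)**2 = -9 + 0**2 = -9 + 0 = -9)
I*(-49) + u(13) = -9*(-49) + 1/(-11 + 13) = 441 + 1/2 = 883/2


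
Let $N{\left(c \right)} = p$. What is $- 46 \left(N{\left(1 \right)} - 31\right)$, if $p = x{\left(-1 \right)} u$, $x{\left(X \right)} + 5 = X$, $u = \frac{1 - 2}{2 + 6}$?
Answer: $\frac{2783}{2} \approx 1391.5$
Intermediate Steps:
$u = - \frac{1}{8} \approx -0.125$
$x{\left(X \right)} = -5 + X$
$p = \frac{3}{4}$ ($p = \left(-5 - 1\right) \left(- \frac{1}{8}\right) = \left(-6\right) \left(- \frac{1}{8}\right) = \frac{3}{4} \approx 0.75$)
$N{\left(c \right)} = \frac{3}{4}$
$- 46 \left(N{\left(1 \right)} - 31\right) = - 46 \left(\frac{3}{4} - 31\right) = \left(-46\right) \left(- \frac{121}{4}\right) = \frac{2783}{2}$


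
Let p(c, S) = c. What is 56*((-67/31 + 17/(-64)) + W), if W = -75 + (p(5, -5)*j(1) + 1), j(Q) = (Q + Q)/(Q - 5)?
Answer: -1096137/248 ≈ -4419.9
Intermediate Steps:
j(Q) = 2*Q/(-5 + Q) (j(Q) = (2*Q)/(-5 + Q) = 2*Q/(-5 + Q))
W = -153/2 (W = -75 + (5*(2*1/(-5 + 1)) + 1) = -75 + (5*(2*1/(-4)) + 1) = -75 + (5*(2*1*(-1/4)) + 1) = -75 + (5*(-1/2) + 1) = -75 + (-5/2 + 1) = -75 - 3/2 = -153/2 ≈ -76.500)
56*((-67/31 + 17/(-64)) + W) = 56*((-67/31 + 17/(-64)) - 153/2) = 56*((-67*1/31 + 17*(-1/64)) - 153/2) = 56*((-67/31 - 17/64) - 153/2) = 56*(-4815/1984 - 153/2) = 56*(-156591/1984) = -1096137/248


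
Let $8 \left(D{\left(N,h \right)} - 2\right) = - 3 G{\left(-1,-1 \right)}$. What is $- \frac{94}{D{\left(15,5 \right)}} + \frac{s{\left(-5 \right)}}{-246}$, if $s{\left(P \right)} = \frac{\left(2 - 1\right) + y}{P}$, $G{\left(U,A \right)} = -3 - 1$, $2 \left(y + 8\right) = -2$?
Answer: $- \frac{115648}{4305} \approx -26.864$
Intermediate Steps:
$y = -9$ ($y = -8 + \frac{1}{2} \left(-2\right) = -8 - 1 = -9$)
$G{\left(U,A \right)} = -4$
$D{\left(N,h \right)} = \frac{7}{2}$ ($D{\left(N,h \right)} = 2 + \frac{\left(-3\right) \left(-4\right)}{8} = 2 + \frac{1}{8} \cdot 12 = 2 + \frac{3}{2} = \frac{7}{2}$)
$s{\left(P \right)} = - \frac{8}{P}$ ($s{\left(P \right)} = \frac{\left(2 - 1\right) - 9}{P} = \frac{1 - 9}{P} = - \frac{8}{P}$)
$- \frac{94}{D{\left(15,5 \right)}} + \frac{s{\left(-5 \right)}}{-246} = - \frac{94}{\frac{7}{2}} + \frac{\left(-8\right) \frac{1}{-5}}{-246} = \left(-94\right) \frac{2}{7} + \left(-8\right) \left(- \frac{1}{5}\right) \left(- \frac{1}{246}\right) = - \frac{188}{7} + \frac{8}{5} \left(- \frac{1}{246}\right) = - \frac{188}{7} - \frac{4}{615} = - \frac{115648}{4305}$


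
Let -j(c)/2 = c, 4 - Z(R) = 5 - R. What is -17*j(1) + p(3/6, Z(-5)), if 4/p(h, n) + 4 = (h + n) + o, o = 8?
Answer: 94/3 ≈ 31.333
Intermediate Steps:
Z(R) = -1 + R (Z(R) = 4 - (5 - R) = 4 + (-5 + R) = -1 + R)
j(c) = -2*c
p(h, n) = 4/(4 + h + n) (p(h, n) = 4/(-4 + ((h + n) + 8)) = 4/(-4 + (8 + h + n)) = 4/(4 + h + n))
-17*j(1) + p(3/6, Z(-5)) = -(-34) + 4/(4 + 3/6 + (-1 - 5)) = -17*(-2) + 4/(4 + 3*(⅙) - 6) = 34 + 4/(4 + ½ - 6) = 34 + 4/(-3/2) = 34 + 4*(-⅔) = 34 - 8/3 = 94/3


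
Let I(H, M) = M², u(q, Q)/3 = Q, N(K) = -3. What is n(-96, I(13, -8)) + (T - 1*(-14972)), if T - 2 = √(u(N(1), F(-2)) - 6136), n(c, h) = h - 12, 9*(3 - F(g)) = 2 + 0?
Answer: 15026 + I*√55149/3 ≈ 15026.0 + 78.279*I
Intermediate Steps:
F(g) = 25/9 (F(g) = 3 - (2 + 0)/9 = 3 - ⅑*2 = 3 - 2/9 = 25/9)
u(q, Q) = 3*Q
n(c, h) = -12 + h
T = 2 + I*√55149/3 (T = 2 + √(3*(25/9) - 6136) = 2 + √(25/3 - 6136) = 2 + √(-18383/3) = 2 + I*√55149/3 ≈ 2.0 + 78.279*I)
n(-96, I(13, -8)) + (T - 1*(-14972)) = (-12 + (-8)²) + ((2 + I*√55149/3) - 1*(-14972)) = (-12 + 64) + ((2 + I*√55149/3) + 14972) = 52 + (14974 + I*√55149/3) = 15026 + I*√55149/3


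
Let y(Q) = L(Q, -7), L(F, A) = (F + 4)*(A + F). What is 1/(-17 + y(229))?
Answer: 1/51709 ≈ 1.9339e-5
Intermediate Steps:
L(F, A) = (4 + F)*(A + F)
y(Q) = -28 + Q² - 3*Q (y(Q) = Q² + 4*(-7) + 4*Q - 7*Q = Q² - 28 + 4*Q - 7*Q = -28 + Q² - 3*Q)
1/(-17 + y(229)) = 1/(-17 + (-28 + 229² - 3*229)) = 1/(-17 + (-28 + 52441 - 687)) = 1/(-17 + 51726) = 1/51709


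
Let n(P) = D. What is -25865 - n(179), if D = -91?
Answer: -25774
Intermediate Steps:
n(P) = -91
-25865 - n(179) = -25865 - 1*(-91) = -25865 + 91 = -25774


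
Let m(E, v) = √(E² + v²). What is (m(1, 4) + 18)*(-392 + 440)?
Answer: 864 + 48*√17 ≈ 1061.9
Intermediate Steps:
(m(1, 4) + 18)*(-392 + 440) = (√(1² + 4²) + 18)*(-392 + 440) = (√(1 + 16) + 18)*48 = (√17 + 18)*48 = (18 + √17)*48 = 864 + 48*√17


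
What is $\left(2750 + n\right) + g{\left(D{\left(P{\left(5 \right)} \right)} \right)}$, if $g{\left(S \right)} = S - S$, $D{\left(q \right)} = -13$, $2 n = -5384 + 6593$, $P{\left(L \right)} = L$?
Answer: $\frac{6709}{2} \approx 3354.5$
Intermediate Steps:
$n = \frac{1209}{2}$ ($n = \frac{-5384 + 6593}{2} = \frac{1}{2} \cdot 1209 = \frac{1209}{2} \approx 604.5$)
$g{\left(S \right)} = 0$
$\left(2750 + n\right) + g{\left(D{\left(P{\left(5 \right)} \right)} \right)} = \left(2750 + \frac{1209}{2}\right) + 0 = \frac{6709}{2} + 0 = \frac{6709}{2}$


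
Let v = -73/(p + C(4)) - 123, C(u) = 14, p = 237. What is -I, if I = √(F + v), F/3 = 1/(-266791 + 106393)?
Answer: -I*√22204126692531042/13419966 ≈ -11.104*I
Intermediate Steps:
F = -1/53466 (F = 3/(-266791 + 106393) = 3/(-160398) = 3*(-1/160398) = -1/53466 ≈ -1.8703e-5)
v = -30946/251 (v = -73/(237 + 14) - 123 = -73/251 - 123 = -30946/251 ≈ -123.29)
I = I*√22204126692531042/13419966 (I = √(-1/53466 - 30946/251) = √(-1654559087/13419966) = I*√22204126692531042/13419966 ≈ 11.104*I)
-I = -I*√22204126692531042/13419966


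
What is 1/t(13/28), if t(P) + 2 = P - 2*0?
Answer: -28/43 ≈ -0.65116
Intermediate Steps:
t(P) = -2 + P (t(P) = -2 + (P - 2*0) = -2 + (P + 0) = -2 + P)
1/t(13/28) = 1/(-2 + 13/28) = 1/(-43/28) = -28/43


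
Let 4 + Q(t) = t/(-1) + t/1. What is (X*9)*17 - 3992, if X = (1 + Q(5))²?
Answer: -2615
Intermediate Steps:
Q(t) = -4 (Q(t) = -4 + (t/(-1) + t/1) = -4 + (t*(-1) + t*1) = -4 + (-t + t) = -4 + 0 = -4)
X = 9 (X = (1 - 4)² = (-3)² = 9)
(X*9)*17 - 3992 = (9*9)*17 - 3992 = 81*17 - 3992 = 1377 - 3992 = -2615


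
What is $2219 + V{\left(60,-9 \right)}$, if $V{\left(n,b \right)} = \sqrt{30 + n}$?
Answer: $2219 + 3 \sqrt{10} \approx 2228.5$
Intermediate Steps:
$2219 + V{\left(60,-9 \right)} = 2219 + \sqrt{30 + 60} = 2219 + \sqrt{90} = 2219 + 3 \sqrt{10}$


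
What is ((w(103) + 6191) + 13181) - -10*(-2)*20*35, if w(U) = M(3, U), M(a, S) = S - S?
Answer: 5372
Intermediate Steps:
M(a, S) = 0
w(U) = 0
((w(103) + 6191) + 13181) - -10*(-2)*20*35 = ((0 + 6191) + 13181) - -10*(-2)*20*35 = (6191 + 13181) - 20*20*35 = 19372 - 400*35 = 19372 - 1*14000 = 19372 - 14000 = 5372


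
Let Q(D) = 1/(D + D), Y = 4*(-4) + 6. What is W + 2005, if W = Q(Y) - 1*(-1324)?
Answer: 66579/20 ≈ 3328.9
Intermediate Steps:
Y = -10 (Y = -16 + 6 = -10)
Q(D) = 1/(2*D)
W = 26479/20 (W = (1/2)/(-10) - 1*(-1324) = (1/2)*(-1/10) + 1324 = -1/20 + 1324 = 26479/20 ≈ 1323.9)
W + 2005 = 26479/20 + 2005 = 66579/20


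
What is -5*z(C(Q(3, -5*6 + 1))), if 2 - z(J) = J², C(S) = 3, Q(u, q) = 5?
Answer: 35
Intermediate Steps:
z(J) = 2 - J²
-5*z(C(Q(3, -5*6 + 1))) = -5*(2 - 1*3²) = -5*(2 - 1*9) = -5*(2 - 9) = -5*(-7) = 35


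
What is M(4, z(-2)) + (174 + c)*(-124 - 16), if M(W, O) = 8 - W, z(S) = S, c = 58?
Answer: -32476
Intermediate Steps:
M(4, z(-2)) + (174 + c)*(-124 - 16) = (8 - 1*4) + (174 + 58)*(-124 - 16) = (8 - 4) + 232*(-140) = 4 - 32480 = -32476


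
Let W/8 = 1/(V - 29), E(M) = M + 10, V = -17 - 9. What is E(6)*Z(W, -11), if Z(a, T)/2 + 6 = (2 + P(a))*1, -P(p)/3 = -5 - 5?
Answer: 832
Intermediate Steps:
V = -26
P(p) = 30 (P(p) = -3*(-5 - 5) = -3*(-10) = 30)
E(M) = 10 + M
W = -8/55 (W = 8/(-26 - 29) = 8/(-55) = 8*(-1/55) = -8/55 ≈ -0.14545)
Z(a, T) = 52 (Z(a, T) = -12 + 2*((2 + 30)*1) = -12 + 2*(32*1) = -12 + 2*32 = -12 + 64 = 52)
E(6)*Z(W, -11) = (10 + 6)*52 = 16*52 = 832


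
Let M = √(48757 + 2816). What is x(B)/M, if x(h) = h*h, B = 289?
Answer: 83521*√51573/51573 ≈ 367.78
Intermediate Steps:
x(h) = h²
M = √51573 ≈ 227.10
x(B)/M = 289²/(√51573) = 83521*(√51573/51573) = 83521*√51573/51573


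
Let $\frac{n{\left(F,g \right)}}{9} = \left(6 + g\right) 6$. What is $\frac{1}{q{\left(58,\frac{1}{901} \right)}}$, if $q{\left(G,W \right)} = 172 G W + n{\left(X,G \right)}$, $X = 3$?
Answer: $\frac{901}{3123832} \approx 0.00028843$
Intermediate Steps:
$n{\left(F,g \right)} = 324 + 54 g$ ($n{\left(F,g \right)} = 9 \left(6 + g\right) 6 = 9 \left(36 + 6 g\right) = 324 + 54 g$)
$q{\left(G,W \right)} = 324 + 54 G + 172 G W$ ($q{\left(G,W \right)} = 172 G W + \left(324 + 54 G\right) = 324 + 54 G + 172 G W$)
$\frac{1}{q{\left(58,\frac{1}{901} \right)}} = \frac{1}{324 + 54 \cdot 58 + 172 \cdot 58 \cdot \frac{1}{901}} = \frac{1}{324 + 3132 + 172 \cdot 58 \cdot \frac{1}{901}} = \frac{1}{324 + 3132 + \frac{9976}{901}} = \frac{1}{\frac{3123832}{901}} = \frac{901}{3123832}$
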